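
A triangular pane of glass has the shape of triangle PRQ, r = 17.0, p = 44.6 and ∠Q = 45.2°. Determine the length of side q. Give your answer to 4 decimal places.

34.7801

By the law of cosines, q² = p² + r² − 2·p·r·cos Q = 1209.7, so q ≈ 34.78.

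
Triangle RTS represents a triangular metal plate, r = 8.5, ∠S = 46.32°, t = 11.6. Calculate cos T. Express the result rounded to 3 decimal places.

By the law of cosines, s² = r² + t² − 2·r·t·cos S = 70.618, so s ≈ 8.4034.
Law of cosines again: cos T = (s² + r² − t²)/(2·s·r) ≈ 0.05815, so ∠T ≈ 86.67°.

0.058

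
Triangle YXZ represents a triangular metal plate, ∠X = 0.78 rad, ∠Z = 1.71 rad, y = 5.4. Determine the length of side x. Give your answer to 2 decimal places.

The third angle is ∠Y = π − ∠X − ∠Z = 0.652 rad.
Law of sines: x = y·sin X/sin Y ≈ 6.2622.

6.26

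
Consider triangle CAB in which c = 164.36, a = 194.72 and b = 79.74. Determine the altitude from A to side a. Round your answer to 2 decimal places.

Semiperimeter s = (164.36 + 194.72 + 79.74)/2 = 219.41.
Heron's formula: area = √(219.41·55.05·24.69·139.67) ≈ 6453.9.
The altitude from A has length 2·area/a ≈ 66.289.

66.29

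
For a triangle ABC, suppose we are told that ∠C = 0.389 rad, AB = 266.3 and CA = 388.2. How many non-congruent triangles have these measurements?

2

CA·sin C = 388.2·sin(0.389 rad) ≈ 147.2.
Since CA sin C < AB < CA (147.2 < 266.3 < 388.2), two triangles exist.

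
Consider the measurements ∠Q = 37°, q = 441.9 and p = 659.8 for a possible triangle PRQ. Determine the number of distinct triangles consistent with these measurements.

p·sin Q = 659.8·sin(37°) ≈ 397.1.
Since p sin Q < q < p (397.1 < 441.9 < 659.8), two triangles exist.

2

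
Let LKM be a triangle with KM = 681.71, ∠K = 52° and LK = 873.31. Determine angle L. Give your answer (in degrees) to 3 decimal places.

By the law of cosines, ML² = LK² + KM² − 2·LK·KM·cos K = 4.9434e+05, so ML ≈ 703.09.
Law of cosines again: cos L = (ML² + LK² − KM²)/(2·ML·LK) ≈ 0.64516, so ∠L ≈ 49.82°.

∠L ≈ 49.822°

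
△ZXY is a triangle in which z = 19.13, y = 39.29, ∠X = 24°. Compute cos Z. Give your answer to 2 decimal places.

cos Z ≈ 0.94

By the law of cosines, x² = y² + z² − 2·y·z·cos X = 536.39, so x ≈ 23.16.
Law of cosines again: cos Z = (x² + y² − z²)/(2·x·y) ≈ 0.94188, so ∠Z ≈ 19.63°.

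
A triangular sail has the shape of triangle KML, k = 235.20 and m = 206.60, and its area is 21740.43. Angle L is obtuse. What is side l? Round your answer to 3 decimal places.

376.019

From area = ½·k·m·sin L, we get sin L = 2·area/(k·m) ≈ 0.89481.
Taking the obtuse solution, ∠L ≈ 2.034 rad.
Law of cosines then gives l ≈ 376.02.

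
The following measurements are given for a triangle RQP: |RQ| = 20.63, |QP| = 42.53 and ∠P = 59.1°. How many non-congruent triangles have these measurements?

|QP|·sin P = 42.53·sin(59.1°) ≈ 36.49.
Since |RQ| = 20.63 < 36.49 = |QP| sin P, no triangle exists.

0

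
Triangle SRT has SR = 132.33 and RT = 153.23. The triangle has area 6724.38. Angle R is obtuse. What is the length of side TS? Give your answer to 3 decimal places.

From area = ½·SR·RT·sin R, we get sin R = 2·area/(SR·RT) ≈ 0.66325.
Taking the obtuse solution, ∠R ≈ 138.45°.
Law of cosines then gives TS ≈ 267.1.

267.097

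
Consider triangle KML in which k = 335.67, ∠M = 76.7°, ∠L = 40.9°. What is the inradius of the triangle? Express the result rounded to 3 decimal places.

r ≈ 85.072

The third angle is ∠K = 180° − ∠M − ∠L = 62.40°.
Law of sines: m = k·sin M/sin K ≈ 368.61.
Law of sines: l = k·sin L/sin K ≈ 248.
Area = ½·k·m·sin L ≈ 40506.
Semiperimeter s = (335.67+368.61+248)/2 = 476.14.
Inradius = area/s = 40506/476.14 ≈ 85.072.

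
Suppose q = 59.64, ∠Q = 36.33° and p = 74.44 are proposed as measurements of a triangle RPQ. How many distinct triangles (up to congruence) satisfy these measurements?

2

p·sin Q = 74.44·sin(36.33°) ≈ 44.1.
Since p sin Q < q < p (44.1 < 59.64 < 74.44), two triangles exist.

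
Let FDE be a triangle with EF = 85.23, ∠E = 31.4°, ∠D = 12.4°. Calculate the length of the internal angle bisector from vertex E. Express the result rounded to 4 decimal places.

t_E ≈ 125.2439

The third angle is ∠F = 180° − ∠D − ∠E = 136.20°.
Law of sines: DE = EF·sin F/sin D ≈ 274.72.
Law of sines: FD = EF·sin E/sin D ≈ 206.79.
The bisector from E has length 2·DE·EF·cos(∠E/2)/(DE+EF) ≈ 125.24.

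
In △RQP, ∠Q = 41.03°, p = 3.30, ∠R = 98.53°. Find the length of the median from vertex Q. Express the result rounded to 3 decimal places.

3.913

The third angle is ∠P = 180° − ∠R − ∠Q = 40.44°.
Law of sines: r = p·sin R/sin P ≈ 5.0312.
Law of sines: q = p·sin Q/sin P ≈ 3.3397.
Median from Q: ½√(2·p² + 2·r² − q²) ≈ 3.9132.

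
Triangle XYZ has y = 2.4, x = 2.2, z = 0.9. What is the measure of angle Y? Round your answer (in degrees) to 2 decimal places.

91.59

By the law of cosines, cos Y = (z² + x² − y²) / (2·z·x) ≈ -0.02778, so ∠Y ≈ 91.59°.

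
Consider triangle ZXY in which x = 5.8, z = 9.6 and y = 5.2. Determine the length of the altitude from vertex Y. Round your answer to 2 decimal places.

Semiperimeter s = (9.6 + 5.8 + 5.2)/2 = 10.3.
Heron's formula: area = √(10.3·0.7·4.5·5.1) ≈ 12.863.
The altitude from Y has length 2·area/y ≈ 4.9475.

4.95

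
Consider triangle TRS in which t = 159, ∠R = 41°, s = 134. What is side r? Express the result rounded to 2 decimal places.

105.25

By the law of cosines, r² = s² + t² − 2·s·t·cos R = 11077, so r ≈ 105.25.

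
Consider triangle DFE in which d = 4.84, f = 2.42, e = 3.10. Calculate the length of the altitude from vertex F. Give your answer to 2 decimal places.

h_F ≈ 2.63

Semiperimeter s = (4.84 + 2.42 + 3.1)/2 = 5.18.
Heron's formula: area = √(5.18·0.34·2.76·2.08) ≈ 3.1797.
The altitude from F has length 2·area/f ≈ 2.6279.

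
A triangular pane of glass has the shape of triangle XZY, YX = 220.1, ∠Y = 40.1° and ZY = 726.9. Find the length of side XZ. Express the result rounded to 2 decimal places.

By the law of cosines, XZ² = ZY² + YX² − 2·ZY·YX·cos Y = 3.3207e+05, so XZ ≈ 576.25.

576.25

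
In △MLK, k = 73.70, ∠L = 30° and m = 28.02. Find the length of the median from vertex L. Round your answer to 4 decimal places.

By the law of cosines, l² = k² + m² − 2·k·m·cos L = 2640, so l ≈ 51.381.
Median from L: ½√(2·k² + 2·m² − l²) ≈ 49.481.

49.4814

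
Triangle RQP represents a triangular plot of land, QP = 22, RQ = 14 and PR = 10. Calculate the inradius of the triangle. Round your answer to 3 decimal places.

r ≈ 2.255

Semiperimeter s = (22 + 10 + 14)/2 = 23.
Heron's formula: area = √(23·1·13·9) ≈ 51.875.
Inradius = area/s = 51.875/23 ≈ 2.2554.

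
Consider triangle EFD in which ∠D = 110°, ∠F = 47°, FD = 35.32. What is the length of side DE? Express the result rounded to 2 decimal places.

66.11

The third angle is ∠E = 180° − ∠F − ∠D = 23.00°.
Law of sines: DE = FD·sin F/sin E ≈ 66.11.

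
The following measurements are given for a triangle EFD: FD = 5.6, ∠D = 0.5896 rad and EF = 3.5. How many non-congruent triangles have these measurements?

2

FD·sin D = 5.6·sin(0.5896 rad) ≈ 3.114.
Since FD sin D < EF < FD (3.114 < 3.5 < 5.6), two triangles exist.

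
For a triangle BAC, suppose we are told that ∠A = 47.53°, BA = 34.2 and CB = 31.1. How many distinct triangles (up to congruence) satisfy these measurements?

BA·sin A = 34.2·sin(47.53°) ≈ 25.23.
Since BA sin A < CB < BA (25.23 < 31.1 < 34.2), two triangles exist.

2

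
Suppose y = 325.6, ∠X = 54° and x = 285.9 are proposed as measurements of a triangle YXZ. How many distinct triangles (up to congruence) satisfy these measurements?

y·sin X = 325.6·sin(54°) ≈ 263.4.
Since y sin X < x < y (263.4 < 285.9 < 325.6), two triangles exist.

2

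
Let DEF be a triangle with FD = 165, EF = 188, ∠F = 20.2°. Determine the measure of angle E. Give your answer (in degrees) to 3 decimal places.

∠E ≈ 59.808°

By the law of cosines, DE² = EF² + FD² − 2·EF·FD·cos F = 4344.9, so DE ≈ 65.916.
Law of cosines again: cos E = (DE² + EF² − FD²)/(2·DE·EF) ≈ 0.50289, so ∠E ≈ 59.81°.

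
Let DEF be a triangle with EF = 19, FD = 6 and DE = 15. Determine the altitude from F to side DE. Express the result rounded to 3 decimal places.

4.989

Semiperimeter s = (19 + 6 + 15)/2 = 20.
Heron's formula: area = √(20·1·14·5) ≈ 37.417.
The altitude from F has length 2·area/DE ≈ 4.9889.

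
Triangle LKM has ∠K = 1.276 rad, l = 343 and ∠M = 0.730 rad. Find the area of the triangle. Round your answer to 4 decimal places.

41394.6537

The third angle is ∠L = π − ∠K − ∠M = 1.136 rad.
Law of sines: k = l·sin K/sin L ≈ 361.94.
Law of sines: m = l·sin M/sin L ≈ 252.25.
Area = ½·l·k·sin M ≈ 41395.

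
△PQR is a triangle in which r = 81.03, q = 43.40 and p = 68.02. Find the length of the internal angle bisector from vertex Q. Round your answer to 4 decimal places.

t_Q ≈ 71.0236

By the law of cosines, cos Q = (r² + p² − q²) / (2·r·p) ≈ 0.84448, so ∠Q ≈ 32.38°.
The bisector from Q has length 2·r·p·cos(∠Q/2)/(r+p) ≈ 71.024.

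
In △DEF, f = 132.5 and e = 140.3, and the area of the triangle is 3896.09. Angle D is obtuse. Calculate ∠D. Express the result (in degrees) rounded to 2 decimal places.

From area = ½·e·f·sin D, we get sin D = 2·area/(e·f) ≈ 0.41917.
Taking the obtuse solution, ∠D ≈ 155.22°.

∠D ≈ 155.22°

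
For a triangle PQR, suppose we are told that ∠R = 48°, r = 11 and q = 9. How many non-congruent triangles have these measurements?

q·sin R = 9·sin(48°) ≈ 6.688.
Since r ≥ q, exactly one triangle exists.

1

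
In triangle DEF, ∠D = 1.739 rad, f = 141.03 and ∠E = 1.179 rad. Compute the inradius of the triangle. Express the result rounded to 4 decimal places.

The third angle is ∠F = π − ∠D − ∠E = 0.224 rad.
Law of sines: d = f·sin D/sin F ≈ 627.06.
Law of sines: e = f·sin E/sin F ≈ 587.84.
Area = ½·f·d·sin E ≈ 40866.
Semiperimeter s = (627.06+587.84+141.03)/2 = 677.96.
Inradius = area/s = 40866/677.96 ≈ 60.278.

r ≈ 60.2782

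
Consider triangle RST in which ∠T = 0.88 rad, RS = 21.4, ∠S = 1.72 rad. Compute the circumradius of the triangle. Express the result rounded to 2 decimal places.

13.88

The third angle is ∠R = π − ∠S − ∠T = 0.542 rad.
Law of sines: ST = RS·sin R/sin T ≈ 14.313.
Law of sines: TR = RS·sin S/sin T ≈ 27.457.
Circumradius = RS/(2 sin T) ≈ 13.883.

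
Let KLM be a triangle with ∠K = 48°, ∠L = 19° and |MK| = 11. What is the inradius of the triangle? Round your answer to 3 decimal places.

r ≈ 3.783

The third angle is ∠M = 180° − ∠K − ∠L = 113.00°.
Law of sines: |LM| = |MK|·sin K/sin L ≈ 25.109.
Law of sines: |KL| = |MK|·sin M/sin L ≈ 31.101.
Area = ½·|MK|·|LM|·sin M ≈ 127.12.
Semiperimeter s = (25.109+11+31.101)/2 = 33.605.
Inradius = area/s = 127.12/33.605 ≈ 3.7828.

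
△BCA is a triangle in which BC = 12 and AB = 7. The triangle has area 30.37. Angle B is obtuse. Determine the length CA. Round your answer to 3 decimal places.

17.580

From area = ½·AB·BC·sin B, we get sin B = 2·area/(AB·BC) ≈ 0.72310.
Taking the obtuse solution, ∠B ≈ 133.69°.
Law of cosines then gives CA ≈ 17.58.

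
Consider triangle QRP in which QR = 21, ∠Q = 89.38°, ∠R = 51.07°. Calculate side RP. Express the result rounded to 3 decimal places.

32.978

The third angle is ∠P = 180° − ∠Q − ∠R = 39.55°.
Law of sines: RP = QR·sin Q/sin P ≈ 32.978.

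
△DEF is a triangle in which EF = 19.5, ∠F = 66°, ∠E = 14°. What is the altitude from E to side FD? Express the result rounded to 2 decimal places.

The third angle is ∠D = 180° − ∠E − ∠F = 100.00°.
Law of sines: FD = EF·sin E/sin D ≈ 4.7903.
Law of sines: DE = EF·sin F/sin D ≈ 18.089.
Area = ½·EF·FD·sin F ≈ 42.667.
The altitude from E has length 2·area/FD ≈ 17.814.

h_E ≈ 17.81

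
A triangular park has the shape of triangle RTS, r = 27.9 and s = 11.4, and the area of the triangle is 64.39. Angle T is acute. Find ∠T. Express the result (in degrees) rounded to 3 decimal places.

∠T ≈ 23.884°

From area = ½·s·r·sin T, we get sin T = 2·area/(s·r) ≈ 0.40489.
Taking the acute solution, ∠T ≈ 23.88°.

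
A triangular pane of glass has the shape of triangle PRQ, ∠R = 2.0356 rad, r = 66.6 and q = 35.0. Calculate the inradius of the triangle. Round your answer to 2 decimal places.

Law of sines: sin Q = q·sin R/r ≈ 0.46977.
Since r ≥ q, only the acute value applies: ∠Q ≈ 0.4890 rad.
Then ∠P = π − ∠R − ∠Q ≈ 0.6170 rad.
Law of sines gives p = r·sin P/sin R ≈ 43.105.
Area = ½·r·q·sin P ≈ 674.31.
Semiperimeter s = (43.105+66.6+35)/2 = 72.352.
Inradius = area/s = 674.31/72.352 ≈ 9.3198.

9.32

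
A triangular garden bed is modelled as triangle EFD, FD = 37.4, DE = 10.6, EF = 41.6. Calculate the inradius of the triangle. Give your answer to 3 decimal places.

4.252

Semiperimeter s = (37.4 + 10.6 + 41.6)/2 = 44.8.
Heron's formula: area = √(44.8·7.4·34.2·3.2) ≈ 190.48.
Inradius = area/s = 190.48/44.8 ≈ 4.2517.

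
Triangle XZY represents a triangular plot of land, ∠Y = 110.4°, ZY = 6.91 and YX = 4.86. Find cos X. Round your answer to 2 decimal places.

0.75

By the law of cosines, XZ² = ZY² + YX² − 2·ZY·YX·cos Y = 94.78, so XZ ≈ 9.7355.
Law of cosines again: cos X = (YX² + XZ² − ZY²)/(2·YX·XZ) ≈ 0.74661, so ∠X ≈ 41.70°.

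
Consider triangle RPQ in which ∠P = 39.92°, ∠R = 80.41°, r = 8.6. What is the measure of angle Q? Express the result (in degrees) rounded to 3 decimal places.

The third angle is ∠Q = 180° − ∠R − ∠P = 59.67°.

∠Q ≈ 59.670°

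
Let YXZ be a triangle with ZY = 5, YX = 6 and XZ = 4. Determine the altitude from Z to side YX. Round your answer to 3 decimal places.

h_Z ≈ 3.307

Semiperimeter s = (4 + 5 + 6)/2 = 7.5.
Heron's formula: area = √(7.5·3.5·2.5·1.5) ≈ 9.9216.
The altitude from Z has length 2·area/YX ≈ 3.3072.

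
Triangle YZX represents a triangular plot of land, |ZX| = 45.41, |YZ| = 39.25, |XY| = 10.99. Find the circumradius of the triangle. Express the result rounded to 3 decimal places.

By the law of cosines, cos Y = (|XY|² + |YZ|² − |ZX|²) / (2·|XY|·|YZ|) ≈ -0.46449, so ∠Y ≈ 117.68°.
Circumradius = |ZX|/(2 sin Y) ≈ 25.639.

R ≈ 25.639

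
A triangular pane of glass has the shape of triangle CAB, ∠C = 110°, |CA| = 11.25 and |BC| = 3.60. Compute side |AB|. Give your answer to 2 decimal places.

12.93

By the law of cosines, |AB|² = |BC|² + |CA|² − 2·|BC|·|CA|·cos C = 167.23, so |AB| ≈ 12.932.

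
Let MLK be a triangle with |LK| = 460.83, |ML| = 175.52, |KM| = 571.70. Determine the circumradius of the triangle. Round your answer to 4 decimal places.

R ≈ 333.9927

By the law of cosines, cos M = (|KM|² + |ML|² − |LK|²) / (2·|KM|·|ML|) ≈ 0.72392, so ∠M ≈ 43.62°.
Circumradius = |LK|/(2 sin M) ≈ 333.99.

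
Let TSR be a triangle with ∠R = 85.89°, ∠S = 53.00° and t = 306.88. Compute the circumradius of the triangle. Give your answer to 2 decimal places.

The third angle is ∠T = 180° − ∠S − ∠R = 41.11°.
Law of sines: s = t·sin S/sin T ≈ 372.75.
Law of sines: r = t·sin R/sin T ≈ 465.53.
Circumradius = t/(2 sin T) ≈ 233.37.

233.37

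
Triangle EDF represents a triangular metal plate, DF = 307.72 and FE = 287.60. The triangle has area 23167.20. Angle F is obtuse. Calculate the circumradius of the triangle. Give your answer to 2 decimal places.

From area = ½·DF·FE·sin F, we get sin F = 2·area/(DF·FE) ≈ 0.52355.
Taking the obtuse solution, ∠F ≈ 148.43°.
Law of cosines then gives ED ≈ 572.9.
Circumradius = ED/(2 sin F) ≈ 547.12.

547.12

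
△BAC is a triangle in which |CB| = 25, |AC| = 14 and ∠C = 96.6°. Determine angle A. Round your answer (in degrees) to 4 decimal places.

∠A ≈ 55.8062°

By the law of cosines, |BA|² = |AC|² + |CB|² − 2·|AC|·|CB|·cos C = 901.46, so |BA| ≈ 30.024.
Law of cosines again: cos A = (|BA|² + |AC|² − |CB|²)/(2·|BA|·|AC|) ≈ 0.56199, so ∠A ≈ 55.81°.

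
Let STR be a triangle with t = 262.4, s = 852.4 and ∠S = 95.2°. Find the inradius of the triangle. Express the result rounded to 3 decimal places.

Law of sines: sin T = t·sin S/s ≈ 0.30657.
Since s ≥ t, only the acute value applies: ∠T ≈ 17.85°.
Then ∠R = 180° − ∠S − ∠T ≈ 66.95°.
Law of sines gives r = s·sin R/sin S ≈ 787.57.
Area = ½·s·t·sin R ≈ 1.029e+05.
Semiperimeter p = (852.4+262.4+787.57)/2 = 951.19.
Inradius = area/p = 1.029e+05/951.19 ≈ 108.19.

108.185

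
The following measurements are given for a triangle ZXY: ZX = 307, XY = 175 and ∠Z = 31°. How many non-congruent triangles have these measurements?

2

ZX·sin Z = 307·sin(31°) ≈ 158.1.
Since ZX sin Z < XY < ZX (158.1 < 175 < 307), two triangles exist.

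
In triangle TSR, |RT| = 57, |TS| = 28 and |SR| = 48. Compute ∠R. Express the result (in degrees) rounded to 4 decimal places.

29.3633

By the law of cosines, cos R = (|SR|² + |RT|² − |TS|²) / (2·|SR|·|RT|) ≈ 0.87153, so ∠R ≈ 29.36°.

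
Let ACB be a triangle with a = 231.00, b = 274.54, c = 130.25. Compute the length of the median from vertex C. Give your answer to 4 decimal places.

245.2047

Median from C: ½√(2·b² + 2·a² − c²) ≈ 245.2.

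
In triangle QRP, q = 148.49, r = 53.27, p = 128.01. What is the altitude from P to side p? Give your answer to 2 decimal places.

Semiperimeter s = (148.49 + 53.27 + 128.01)/2 = 164.88.
Heron's formula: area = √(164.88·16.395·111.61·36.875) ≈ 3335.6.
The altitude from P has length 2·area/p ≈ 52.115.

52.11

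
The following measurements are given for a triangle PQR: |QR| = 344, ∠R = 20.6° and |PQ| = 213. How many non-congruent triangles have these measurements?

2

|QR|·sin R = 344·sin(20.6°) ≈ 121.
Since |QR| sin R < |PQ| < |QR| (121 < 213 < 344), two triangles exist.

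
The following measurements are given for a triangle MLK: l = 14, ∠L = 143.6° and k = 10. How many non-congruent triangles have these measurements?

1

k·sin L = 10·sin(143.6°) ≈ 5.934.
Since ∠L is not acute, a triangle exists only if l > k; here l > k, so there is exactly one triangle.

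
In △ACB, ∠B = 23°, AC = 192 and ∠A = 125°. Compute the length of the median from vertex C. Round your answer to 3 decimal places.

The third angle is ∠C = 180° − ∠B − ∠A = 32.00°.
Law of sines: CB = AC·sin A/sin B ≈ 402.52.
Law of sines: BA = AC·sin C/sin B ≈ 260.4.
Median from C: ½√(2·AC² + 2·CB² − BA²) ≈ 287.21.

m_C ≈ 287.214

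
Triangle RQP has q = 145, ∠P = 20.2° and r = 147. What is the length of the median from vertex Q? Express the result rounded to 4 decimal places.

m_Q ≈ 82.8328

By the law of cosines, p² = r² + q² − 2·r·q·cos P = 2626, so p ≈ 51.245.
Median from Q: ½√(2·p² + 2·r² − q²) ≈ 82.833.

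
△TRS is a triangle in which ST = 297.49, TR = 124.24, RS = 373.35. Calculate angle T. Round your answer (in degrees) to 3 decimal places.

∠T ≈ 118.661°

By the law of cosines, cos T = (ST² + TR² − RS²) / (2·ST·TR) ≈ -0.47963, so ∠T ≈ 118.66°.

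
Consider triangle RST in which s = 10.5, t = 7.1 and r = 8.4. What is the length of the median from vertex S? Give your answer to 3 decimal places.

Median from S: ½√(2·t² + 2·r² − s²) ≈ 5.7378.

5.738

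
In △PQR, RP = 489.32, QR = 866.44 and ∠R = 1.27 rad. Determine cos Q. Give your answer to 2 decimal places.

By the law of cosines, PQ² = QR² + RP² − 2·QR·RP·cos R = 7.3893e+05, so PQ ≈ 859.61.
Law of cosines again: cos Q = (PQ² + QR² − RP²)/(2·PQ·QR) ≈ 0.83929, so ∠Q ≈ 0.575 rad.

cos Q ≈ 0.84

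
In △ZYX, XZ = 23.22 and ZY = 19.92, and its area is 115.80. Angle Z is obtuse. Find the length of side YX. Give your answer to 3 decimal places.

41.674

From area = ½·XZ·ZY·sin Z, we get sin Z = 2·area/(XZ·ZY) ≈ 0.50071.
Taking the obtuse solution, ∠Z ≈ 149.95°.
Law of cosines then gives YX ≈ 41.674.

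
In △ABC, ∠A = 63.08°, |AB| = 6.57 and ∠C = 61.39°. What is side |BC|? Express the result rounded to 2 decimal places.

The third angle is ∠B = 180° − ∠C − ∠A = 55.53°.
Law of sines: |BC| = |AB|·sin A/sin C ≈ 6.6728.

6.67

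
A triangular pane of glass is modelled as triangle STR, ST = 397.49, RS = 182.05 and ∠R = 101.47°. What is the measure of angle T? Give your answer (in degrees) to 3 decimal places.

∠T ≈ 26.670°

Law of sines: sin T = RS·sin R/ST ≈ 0.44885.
Since ST ≥ RS, only the acute value applies: ∠T ≈ 26.67°.
Then ∠S = 180° − ∠R − ∠T ≈ 51.86°.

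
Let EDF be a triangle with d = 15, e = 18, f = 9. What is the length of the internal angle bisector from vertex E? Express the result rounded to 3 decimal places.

t_E ≈ 7.685

By the law of cosines, cos E = (d² + f² − e²) / (2·d·f) ≈ -0.06667, so ∠E ≈ 93.82°.
The bisector from E has length 2·d·f·cos(∠E/2)/(d+f) ≈ 7.6852.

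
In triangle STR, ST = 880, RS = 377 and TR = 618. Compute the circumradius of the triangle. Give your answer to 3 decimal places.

By the law of cosines, cos S = (RS² + ST² − TR²) / (2·RS·ST) ≈ 0.80571, so ∠S ≈ 36.32°.
Circumradius = TR/(2 sin S) ≈ 521.69.

521.687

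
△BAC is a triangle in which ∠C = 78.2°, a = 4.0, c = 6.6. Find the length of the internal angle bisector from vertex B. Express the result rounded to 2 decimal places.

t_B ≈ 4.19

Law of sines: sin A = a·sin C/c ≈ 0.59325.
Since c ≥ a, only the acute value applies: ∠A ≈ 36.39°.
Then ∠B = 180° − ∠C − ∠A ≈ 65.41°.
Law of sines gives b = c·sin B/sin C ≈ 6.1311.
The bisector from B has length 2·a·c·cos(∠B/2)/(a+c) ≈ 4.1914.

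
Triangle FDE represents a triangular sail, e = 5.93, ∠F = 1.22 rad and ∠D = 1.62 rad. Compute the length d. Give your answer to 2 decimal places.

19.94

The third angle is ∠E = π − ∠F − ∠D = 0.302 rad.
Law of sines: d = e·sin D/sin E ≈ 19.939.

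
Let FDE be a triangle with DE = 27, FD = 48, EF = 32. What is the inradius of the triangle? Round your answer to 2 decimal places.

Semiperimeter s = (27 + 32 + 48)/2 = 53.5.
Heron's formula: area = √(53.5·26.5·21.5·5.5) ≈ 409.45.
Inradius = area/s = 409.45/53.5 ≈ 7.6533.

7.65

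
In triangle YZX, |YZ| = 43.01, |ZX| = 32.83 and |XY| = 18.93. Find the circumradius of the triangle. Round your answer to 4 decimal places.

By the law of cosines, cos Y = (|XY|² + |YZ|² − |ZX|²) / (2·|XY|·|YZ|) ≈ 0.69419, so ∠Y ≈ 46.04°.
Circumradius = |ZX|/(2 sin Y) ≈ 22.805.

R ≈ 22.8053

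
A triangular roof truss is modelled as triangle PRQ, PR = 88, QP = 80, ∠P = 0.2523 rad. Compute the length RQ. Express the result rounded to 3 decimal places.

22.578

By the law of cosines, RQ² = QP² + PR² − 2·QP·PR·cos P = 509.76, so RQ ≈ 22.578.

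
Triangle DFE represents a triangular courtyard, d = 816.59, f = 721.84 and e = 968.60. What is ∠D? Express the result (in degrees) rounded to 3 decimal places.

By the law of cosines, cos D = (f² + e² − d²) / (2·f·e) ≈ 0.56668, so ∠D ≈ 55.48°.

∠D ≈ 55.481°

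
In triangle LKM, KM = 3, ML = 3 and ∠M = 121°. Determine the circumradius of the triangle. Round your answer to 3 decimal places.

3.046

By the law of cosines, LK² = KM² + ML² − 2·KM·ML·cos M = 27.271, so LK ≈ 5.2221.
Area = ½·KM·ML·sin M ≈ 3.8573.
Circumradius = LK/(2 sin M) ≈ 3.0462.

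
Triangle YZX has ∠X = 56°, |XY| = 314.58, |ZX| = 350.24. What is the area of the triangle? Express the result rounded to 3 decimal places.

Area = ½·|ZX|·|XY|·sin X ≈ 45671.

area ≈ 45671.058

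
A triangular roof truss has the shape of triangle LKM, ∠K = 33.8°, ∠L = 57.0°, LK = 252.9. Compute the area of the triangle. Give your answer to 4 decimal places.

The third angle is ∠M = 180° − ∠L − ∠K = 89.20°.
Law of sines: KM = LK·sin L/sin M ≈ 212.12.
Law of sines: ML = LK·sin K/sin M ≈ 140.7.
Area = ½·LK·KM·sin K ≈ 14921.

14921.3129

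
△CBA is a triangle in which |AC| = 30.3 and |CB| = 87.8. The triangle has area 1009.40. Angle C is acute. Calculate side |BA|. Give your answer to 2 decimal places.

71.85

From area = ½·|AC|·|CB|·sin C, we get sin C = 2·area/(|AC|·|CB|) ≈ 0.75885.
Taking the acute solution, ∠C ≈ 0.862 rad.
Law of cosines then gives |BA| ≈ 71.845.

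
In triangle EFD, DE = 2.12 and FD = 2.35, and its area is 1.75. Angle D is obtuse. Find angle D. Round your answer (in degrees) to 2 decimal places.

∠D ≈ 135.37°

From area = ½·FD·DE·sin D, we get sin D = 2·area/(FD·DE) ≈ 0.70253.
Taking the obtuse solution, ∠D ≈ 135.37°.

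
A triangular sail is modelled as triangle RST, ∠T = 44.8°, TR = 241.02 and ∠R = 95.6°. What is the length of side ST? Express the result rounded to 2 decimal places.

The third angle is ∠S = 180° − ∠T − ∠R = 39.60°.
Law of sines: ST = TR·sin R/sin S ≈ 376.31.

376.31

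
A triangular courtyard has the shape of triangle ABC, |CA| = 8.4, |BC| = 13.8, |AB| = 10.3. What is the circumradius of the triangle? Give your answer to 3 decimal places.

6.922

By the law of cosines, cos A = (|CA|² + |AB|² − |BC|²) / (2·|CA|·|AB|) ≈ -0.07969, so ∠A ≈ 94.57°.
Circumradius = |BC|/(2 sin A) ≈ 6.922.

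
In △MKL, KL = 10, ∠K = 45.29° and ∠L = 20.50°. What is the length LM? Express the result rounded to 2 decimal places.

7.79

The third angle is ∠M = 180° − ∠K − ∠L = 114.21°.
Law of sines: LM = KL·sin K/sin M ≈ 7.7921.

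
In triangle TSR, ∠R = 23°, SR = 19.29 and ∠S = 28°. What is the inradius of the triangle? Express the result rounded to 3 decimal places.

The third angle is ∠T = 180° − ∠S − ∠R = 129.00°.
Law of sines: RT = SR·sin S/sin T ≈ 11.653.
Law of sines: TS = SR·sin R/sin T ≈ 9.6986.
Area = ½·SR·RT·sin R ≈ 43.916.
Semiperimeter s = (19.29+11.653+9.6986)/2 = 20.321.
Inradius = area/s = 43.916/20.321 ≈ 2.1611.

2.161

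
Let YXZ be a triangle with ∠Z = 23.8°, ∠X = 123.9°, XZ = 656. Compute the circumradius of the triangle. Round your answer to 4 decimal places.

R ≈ 613.8272

The third angle is ∠Y = 180° − ∠X − ∠Z = 32.30°.
Law of sines: ZY = XZ·sin X/sin Y ≈ 1019.
Law of sines: YX = XZ·sin Z/sin Y ≈ 495.41.
Circumradius = XZ/(2 sin Y) ≈ 613.83.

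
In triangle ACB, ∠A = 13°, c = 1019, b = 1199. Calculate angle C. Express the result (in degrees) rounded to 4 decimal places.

By the law of cosines, a² = c² + b² − 2·c·b·cos A = 95028, so a ≈ 308.27.
Law of cosines again: cos C = (b² + a² − c²)/(2·b·a) ≈ 0.66863, so ∠C ≈ 48.04°.

48.0384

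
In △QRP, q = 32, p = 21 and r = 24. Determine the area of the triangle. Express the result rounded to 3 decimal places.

area ≈ 251.994

Semiperimeter s = (32 + 24 + 21)/2 = 38.5.
Heron's formula: area = √(38.5·6.5·14.5·17.5) ≈ 251.99.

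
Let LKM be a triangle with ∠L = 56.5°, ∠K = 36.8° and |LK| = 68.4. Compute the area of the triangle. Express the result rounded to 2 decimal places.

1170.45

The third angle is ∠M = 180° − ∠L − ∠K = 86.70°.
Law of sines: |KM| = |LK|·sin L/sin M ≈ 57.133.
Law of sines: |ML| = |LK|·sin K/sin M ≈ 41.041.
Area = ½·|LK|·|KM|·sin K ≈ 1170.5.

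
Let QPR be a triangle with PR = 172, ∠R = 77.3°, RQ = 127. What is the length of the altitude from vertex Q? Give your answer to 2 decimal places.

123.89

By the law of cosines, QP² = PR² + RQ² − 2·PR·RQ·cos R = 36108, so QP ≈ 190.02.
Area = ½·PR·RQ·sin R ≈ 10655.
The altitude from Q has length 2·area/PR ≈ 123.89.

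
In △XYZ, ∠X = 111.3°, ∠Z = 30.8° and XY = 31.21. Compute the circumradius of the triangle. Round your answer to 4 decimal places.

30.4760

The third angle is ∠Y = 180° − ∠Z − ∠X = 37.90°.
Law of sines: YZ = XY·sin X/sin Z ≈ 56.788.
Law of sines: ZX = XY·sin Y/sin Z ≈ 37.442.
Circumradius = XY/(2 sin Z) ≈ 30.476.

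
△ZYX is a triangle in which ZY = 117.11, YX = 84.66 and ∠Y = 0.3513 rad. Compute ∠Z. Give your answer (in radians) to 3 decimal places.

By the law of cosines, XZ² = ZY² + YX² − 2·ZY·YX·cos Y = 2264, so XZ ≈ 47.582.
Law of cosines again: cos Z = (XZ² + ZY² − YX²)/(2·XZ·ZY) ≈ 0.79065, so ∠Z ≈ 0.6589 rad.

∠Z ≈ 0.659 rad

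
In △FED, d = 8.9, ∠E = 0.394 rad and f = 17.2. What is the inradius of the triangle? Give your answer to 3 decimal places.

By the law of cosines, e² = d² + f² − 2·d·f·cos E = 92.348, so e ≈ 9.6098.
Area = ½·d·f·sin E ≈ 29.383.
Semiperimeter s = (17.2+9.6098+8.9)/2 = 17.855.
Inradius = area/s = 29.383/17.855 ≈ 1.6456.

1.646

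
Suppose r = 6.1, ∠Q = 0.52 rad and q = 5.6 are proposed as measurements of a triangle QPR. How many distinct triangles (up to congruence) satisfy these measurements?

2

r·sin Q = 6.1·sin(0.52 rad) ≈ 3.031.
Since r sin Q < q < r (3.031 < 5.6 < 6.1), two triangles exist.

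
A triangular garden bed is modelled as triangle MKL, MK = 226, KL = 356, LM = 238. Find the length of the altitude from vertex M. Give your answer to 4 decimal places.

h_M ≈ 148.7106

Semiperimeter s = (356 + 238 + 226)/2 = 410.
Heron's formula: area = √(410·54·172·184) ≈ 26470.
The altitude from M has length 2·area/KL ≈ 148.71.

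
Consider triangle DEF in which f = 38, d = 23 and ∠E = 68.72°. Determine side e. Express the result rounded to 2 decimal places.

By the law of cosines, e² = f² + d² − 2·f·d·cos E = 1338.6, so e ≈ 36.587.

36.59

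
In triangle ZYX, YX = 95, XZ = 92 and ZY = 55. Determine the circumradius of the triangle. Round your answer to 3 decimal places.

R ≈ 48.974

By the law of cosines, cos Z = (XZ² + ZY² − YX²) / (2·XZ·ZY) ≈ 0.24348, so ∠Z ≈ 75.91°.
Circumradius = YX/(2 sin Z) ≈ 48.974.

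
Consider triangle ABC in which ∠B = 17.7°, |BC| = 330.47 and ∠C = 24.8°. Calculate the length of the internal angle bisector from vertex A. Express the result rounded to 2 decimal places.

62.50

The third angle is ∠A = 180° − ∠B − ∠C = 137.50°.
Law of sines: |CA| = |BC|·sin B/sin A ≈ 148.72.
Law of sines: |AB| = |BC|·sin C/sin A ≈ 205.18.
The bisector from A has length 2·|CA|·|AB|·cos(∠A/2)/(|CA|+|AB|) ≈ 62.501.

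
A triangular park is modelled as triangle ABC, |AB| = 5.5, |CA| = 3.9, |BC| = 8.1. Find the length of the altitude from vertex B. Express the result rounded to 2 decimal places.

h_B ≈ 4.86

Semiperimeter s = (8.1 + 3.9 + 5.5)/2 = 8.75.
Heron's formula: area = √(8.75·0.65·4.85·3.25) ≈ 9.4683.
The altitude from B has length 2·area/|CA| ≈ 4.8556.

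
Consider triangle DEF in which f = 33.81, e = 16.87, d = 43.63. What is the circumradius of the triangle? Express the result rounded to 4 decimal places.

R ≈ 24.0032

By the law of cosines, cos D = (e² + f² − d²) / (2·e·f) ≈ -0.41715, so ∠D ≈ 114.65°.
Circumradius = d/(2 sin D) ≈ 24.003.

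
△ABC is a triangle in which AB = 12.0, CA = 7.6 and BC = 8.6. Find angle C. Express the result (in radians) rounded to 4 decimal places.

∠C ≈ 1.6649 rad

By the law of cosines, cos C = (BC² + CA² − AB²) / (2·BC·CA) ≈ -0.09394, so ∠C ≈ 1.665 rad.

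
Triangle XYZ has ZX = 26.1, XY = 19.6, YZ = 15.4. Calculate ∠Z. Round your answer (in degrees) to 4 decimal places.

∠Z ≈ 48.3530°

By the law of cosines, cos Z = (YZ² + ZX² − XY²) / (2·YZ·ZX) ≈ 0.66454, so ∠Z ≈ 48.35°.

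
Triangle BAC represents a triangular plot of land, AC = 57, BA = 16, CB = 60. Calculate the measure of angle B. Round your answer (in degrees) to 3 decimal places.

By the law of cosines, cos B = (CB² + BA² − AC²) / (2·CB·BA) ≈ 0.31615, so ∠B ≈ 71.57°.

∠B ≈ 71.570°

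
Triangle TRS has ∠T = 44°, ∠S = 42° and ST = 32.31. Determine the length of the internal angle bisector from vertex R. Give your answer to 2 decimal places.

The third angle is ∠R = 180° − ∠S − ∠T = 94.00°.
Law of sines: RS = ST·sin T/sin R ≈ 22.499.
Law of sines: TR = ST·sin S/sin R ≈ 21.672.
The bisector from R has length 2·TR·RS·cos(∠R/2)/(TR+RS) ≈ 15.057.

15.06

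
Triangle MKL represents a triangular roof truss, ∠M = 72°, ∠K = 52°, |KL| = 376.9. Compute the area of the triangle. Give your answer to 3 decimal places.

The third angle is ∠L = 180° − ∠M − ∠K = 56.00°.
Law of sines: |LM| = |KL|·sin K/sin M ≈ 312.29.
Law of sines: |MK| = |KL|·sin L/sin M ≈ 328.54.
Area = ½·|KL|·|LM|·sin L ≈ 48789.

48789.044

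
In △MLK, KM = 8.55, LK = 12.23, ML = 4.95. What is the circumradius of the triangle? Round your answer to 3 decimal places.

R ≈ 7.747

By the law of cosines, cos M = (KM² + ML² − LK²) / (2·KM·ML) ≈ -0.61395, so ∠M ≈ 127.88°.
Circumradius = LK/(2 sin M) ≈ 7.7469.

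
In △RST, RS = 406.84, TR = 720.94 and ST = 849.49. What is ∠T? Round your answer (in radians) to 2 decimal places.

By the law of cosines, cos T = (ST² + TR² − RS²) / (2·ST·TR) ≈ 0.87836, so ∠T ≈ 0.498 rad.

∠T ≈ 0.50 rad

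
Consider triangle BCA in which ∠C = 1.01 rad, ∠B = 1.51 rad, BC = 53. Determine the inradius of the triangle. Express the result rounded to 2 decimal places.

The third angle is ∠A = π − ∠B − ∠C = 0.622 rad.
Law of sines: CA = BC·sin B/sin A ≈ 90.845.
Law of sines: AB = BC·sin C/sin A ≈ 77.073.
Area = ½·BC·CA·sin C ≈ 2038.7.
Semiperimeter s = (90.845+77.073+53)/2 = 110.46.
Inradius = area/s = 2038.7/110.46 ≈ 18.456.

r ≈ 18.46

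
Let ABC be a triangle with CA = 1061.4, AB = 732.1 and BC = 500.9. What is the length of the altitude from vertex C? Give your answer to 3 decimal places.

Semiperimeter s = (500.9 + 1061.4 + 732.1)/2 = 1147.2.
Heron's formula: area = √(1147.2·646.3·85.8·415.1) ≈ 1.625e+05.
The altitude from C has length 2·area/AB ≈ 443.93.

h_C ≈ 443.932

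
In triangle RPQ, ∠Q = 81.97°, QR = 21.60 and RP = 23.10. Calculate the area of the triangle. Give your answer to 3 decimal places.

Law of sines: sin P = QR·sin Q/RP ≈ 0.92590.
Since RP ≥ QR, only the acute value applies: ∠P ≈ 67.80°.
Then ∠R = 180° − ∠Q − ∠P ≈ 30.23°.
Law of sines gives PQ = RP·sin R/sin Q ≈ 11.744.
Area = ½·RP·QR·sin R ≈ 125.59.

125.591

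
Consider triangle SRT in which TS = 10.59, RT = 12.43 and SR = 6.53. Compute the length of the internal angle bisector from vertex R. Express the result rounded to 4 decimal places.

By the law of cosines, cos R = (SR² + RT² − TS²) / (2·SR·RT) ≈ 0.52359, so ∠R ≈ 58.43°.
The bisector from R has length 2·SR·RT·cos(∠R/2)/(SR+RT) ≈ 7.473.

t_R ≈ 7.4730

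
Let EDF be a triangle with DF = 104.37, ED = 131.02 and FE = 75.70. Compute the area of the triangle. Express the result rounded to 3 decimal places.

area ≈ 3948.074

Semiperimeter s = (104.37 + 75.7 + 131.02)/2 = 155.55.
Heron's formula: area = √(155.55·51.175·79.845·24.525) ≈ 3948.1.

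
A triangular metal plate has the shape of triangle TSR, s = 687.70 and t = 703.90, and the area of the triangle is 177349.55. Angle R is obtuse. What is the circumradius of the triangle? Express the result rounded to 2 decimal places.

870.45

From area = ½·t·s·sin R, we get sin R = 2·area/(t·s) ≈ 0.73274.
Taking the obtuse solution, ∠R ≈ 2.319 rad.
Law of cosines then gives r ≈ 1275.6.
Circumradius = r/(2 sin R) ≈ 870.45.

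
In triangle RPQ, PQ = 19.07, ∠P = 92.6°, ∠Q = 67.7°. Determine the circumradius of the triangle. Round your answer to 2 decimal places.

28.29

The third angle is ∠R = 180° − ∠P − ∠Q = 19.70°.
Law of sines: QR = PQ·sin P/sin R ≈ 56.513.
Law of sines: RP = PQ·sin Q/sin R ≈ 52.341.
Circumradius = PQ/(2 sin R) ≈ 28.286.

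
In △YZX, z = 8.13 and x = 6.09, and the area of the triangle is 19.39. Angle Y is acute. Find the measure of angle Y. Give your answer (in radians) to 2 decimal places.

0.90

From area = ½·z·x·sin Y, we get sin Y = 2·area/(z·x) ≈ 0.78325.
Taking the acute solution, ∠Y ≈ 0.8999 rad.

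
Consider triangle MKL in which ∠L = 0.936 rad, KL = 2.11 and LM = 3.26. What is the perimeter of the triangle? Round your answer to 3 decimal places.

perimeter ≈ 8.001

By the law of cosines, MK² = KL² + LM² − 2·KL·LM·cos L = 6.9215, so MK ≈ 2.6309.
Semiperimeter s = (2.11+3.26+2.6309)/2 = 4.0004.
Perimeter = 2.11 + 3.26 + 2.6309 = 8.0009.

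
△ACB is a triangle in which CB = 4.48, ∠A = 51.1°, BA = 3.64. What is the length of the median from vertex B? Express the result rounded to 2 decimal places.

Law of sines: sin C = BA·sin A/CB ≈ 0.63232.
Since CB ≥ BA, only the acute value applies: ∠C ≈ 39.22°.
Then ∠B = 180° − ∠A − ∠C ≈ 89.68°.
Law of sines gives AC = CB·sin B/sin A ≈ 5.7565.
Median from B: ½√(2·CB² + 2·BA² − AC²) ≈ 2.8941.

2.89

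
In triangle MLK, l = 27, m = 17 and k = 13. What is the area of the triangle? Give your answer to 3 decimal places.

Semiperimeter s = (17 + 27 + 13)/2 = 28.5.
Heron's formula: area = √(28.5·11.5·1.5·15.5) ≈ 87.294.

87.294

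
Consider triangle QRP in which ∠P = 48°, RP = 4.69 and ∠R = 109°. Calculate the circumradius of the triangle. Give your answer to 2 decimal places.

6.00

The third angle is ∠Q = 180° − ∠R − ∠P = 23.00°.
Law of sines: PQ = RP·sin R/sin Q ≈ 11.349.
Law of sines: QR = RP·sin P/sin Q ≈ 8.9201.
Circumradius = RP/(2 sin Q) ≈ 6.0016.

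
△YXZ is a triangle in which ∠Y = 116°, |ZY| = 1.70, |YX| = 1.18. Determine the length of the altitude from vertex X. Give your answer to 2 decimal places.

h_X ≈ 1.06

By the law of cosines, |XZ|² = |ZY|² + |YX|² − 2·|ZY|·|YX|·cos Y = 6.0411, so |XZ| ≈ 2.4579.
Area = ½·|ZY|·|YX|·sin Y ≈ 0.90149.
The altitude from X has length 2·area/|ZY| ≈ 1.0606.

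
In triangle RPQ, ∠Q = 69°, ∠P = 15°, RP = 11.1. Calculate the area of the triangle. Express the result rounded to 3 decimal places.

16.985

The third angle is ∠R = 180° − ∠P − ∠Q = 96.00°.
Law of sines: PQ = RP·sin R/sin Q ≈ 11.825.
Law of sines: QR = RP·sin P/sin Q ≈ 3.0773.
Area = ½·RP·PQ·sin P ≈ 16.985.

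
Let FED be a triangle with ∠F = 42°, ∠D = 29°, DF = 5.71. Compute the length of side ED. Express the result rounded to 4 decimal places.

The third angle is ∠E = 180° − ∠D − ∠F = 109.00°.
Law of sines: ED = DF·sin F/sin E ≈ 4.0409.

4.0409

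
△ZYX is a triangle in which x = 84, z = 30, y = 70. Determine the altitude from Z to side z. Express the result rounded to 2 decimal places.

Semiperimeter s = (30 + 70 + 84)/2 = 92.
Heron's formula: area = √(92·62·22·8) ≈ 1002.
The altitude from Z has length 2·area/z ≈ 66.797.

h_Z ≈ 66.80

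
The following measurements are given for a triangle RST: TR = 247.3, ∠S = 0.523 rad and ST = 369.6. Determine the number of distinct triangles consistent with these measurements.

ST·sin S = 369.6·sin(0.523 rad) ≈ 184.6.
Since ST sin S < TR < ST (184.6 < 247.3 < 369.6), two triangles exist.

2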